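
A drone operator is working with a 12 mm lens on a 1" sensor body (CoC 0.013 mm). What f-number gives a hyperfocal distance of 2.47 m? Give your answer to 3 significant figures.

Rearrange H = f²/(N·c) + f for N: N = f² / ((H − f)·c).
N = 12² / ((2470 − 12) × 0.013) = 144 / 31.95 ≈ 4.51.

f/4.51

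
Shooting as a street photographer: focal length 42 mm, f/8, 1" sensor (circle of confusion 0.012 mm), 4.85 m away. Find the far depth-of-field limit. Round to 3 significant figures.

6.57 m

Hyperfocal distance H = f²/(N·c) + f = 42²/(8 × 0.012) + 42 = 1764/0.096 + 42 ≈ 18417.0 mm ≈ 18.42 m.
Far limit Df = s·(H − f)/(H − s) = 4850 × (18417.0 − 42) / (18417.0 − 4850) = 4850 × 18375.0 / 13567.0 ≈ 6568.8 mm ≈ 6.57 m.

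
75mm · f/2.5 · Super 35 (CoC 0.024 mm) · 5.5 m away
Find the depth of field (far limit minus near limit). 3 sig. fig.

0.639 m

Hyperfocal distance H = f²/(N·c) + f = 75²/(2.5 × 0.024) + 75 = 5625/0.06 + 75 ≈ 93825.0 mm ≈ 93.83 m.
Near limit Dn = s·(H − f)/(H + s − 2f) = 5500 × (93825.0 − 75) / (93825.0 + 5500 − 2 × 75) = 5500 × 93750.0 / 99175.0 ≈ 5199.14 mm.
Far limit Df = s·(H − f)/(H − s) = 5500 × (93825.0 − 75) / (93825.0 − 5500) = 5500 × 93750.0 / 88325.0 ≈ 5837.81 mm.
Depth of field = Df − Dn = 5837.81 − 5199.14 ≈ 638.67 mm ≈ 0.639 m.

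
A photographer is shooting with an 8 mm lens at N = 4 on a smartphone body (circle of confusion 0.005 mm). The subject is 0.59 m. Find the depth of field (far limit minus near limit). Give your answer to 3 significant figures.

222 mm

Hyperfocal distance H = f²/(N·c) + f = 8²/(4 × 0.005) + 8 = 64/0.02 + 8 ≈ 3208.0 mm ≈ 3.208 m.
Near limit Dn = s·(H − f)/(H + s − 2f) = 590 × (3208.0 − 8) / (3208.0 + 590 − 2 × 8) = 590 × 3200.0 / 3782.0 ≈ 499.21 mm.
Far limit Df = s·(H − f)/(H − s) = 590 × (3208.0 − 8) / (3208.0 − 590) = 590 × 3200.0 / 2618.0 ≈ 721.16 mm.
Depth of field = Df − Dn = 721.16 − 499.21 ≈ 221.95 mm.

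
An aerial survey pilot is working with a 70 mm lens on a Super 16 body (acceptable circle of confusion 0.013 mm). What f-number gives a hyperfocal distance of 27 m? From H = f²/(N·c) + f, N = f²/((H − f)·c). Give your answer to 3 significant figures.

Rearrange H = f²/(N·c) + f for N: N = f² / ((H − f)·c).
N = 70² / ((27000 − 70) × 0.013) = 4900 / 350.1 ≈ 14.

f/14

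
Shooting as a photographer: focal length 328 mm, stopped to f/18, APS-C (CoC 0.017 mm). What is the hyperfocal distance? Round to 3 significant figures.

Hyperfocal distance H = f²/(N·c) + f = 328²/(18 × 0.017) + 328 = 107584/0.306 + 328 ≈ 351909.7 mm ≈ 352 m.

352 m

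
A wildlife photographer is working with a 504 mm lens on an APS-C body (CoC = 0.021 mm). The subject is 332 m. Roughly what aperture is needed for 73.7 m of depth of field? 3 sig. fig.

Write h = H − f = f²/(N·c). The thin-lens limits are Dn = s·h/(h + (s−f)) and Df = s·h/(h − (s−f)), so DoF = Df − Dn = 2·s·(s−f)·h / (h² − (s−f)²).
That is a quadratic in h: DoF·h² − 2·s·(s−f)·h − DoF·(s−f)² = 0 ⇒ h = (s−f)·(s + √(s² + DoF²)) / DoF = 331496 × (332000 + √(332000² + 73700²)) / 73700 = 331496 × (332000 + 340082) / 73700 ≈ 3022964 mm.
Then N = f²/(c·h) = 504² / (0.021 × 3022964) = 254016 / 63482 ≈ 4.

f/4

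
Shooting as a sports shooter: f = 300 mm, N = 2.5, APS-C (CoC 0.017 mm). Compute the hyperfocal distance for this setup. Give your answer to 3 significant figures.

2120 m

Hyperfocal distance H = f²/(N·c) + f = 300²/(2.5 × 0.017) + 300 = 90000/0.0425 + 300 ≈ 2117947.1 mm ≈ 2120 m.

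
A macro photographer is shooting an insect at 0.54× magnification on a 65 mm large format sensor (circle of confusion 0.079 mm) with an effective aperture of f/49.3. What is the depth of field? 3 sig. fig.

At magnification m, DoF ≈ 2·N_eff·c/m² = 2 × 49.3 × 0.079 / 0.54² = 7.789 / 0.2916 ≈ 26.7 mm.

26.7 mm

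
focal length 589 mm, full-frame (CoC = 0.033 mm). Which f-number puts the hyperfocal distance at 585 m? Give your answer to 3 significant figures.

Rearrange H = f²/(N·c) + f for N: N = f² / ((H − f)·c).
N = 589² / ((585000 − 589) × 0.033) = 346921 / 19286 ≈ 18.

f/18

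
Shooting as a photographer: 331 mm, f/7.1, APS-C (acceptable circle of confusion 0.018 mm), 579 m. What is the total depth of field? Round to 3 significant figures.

Hyperfocal distance H = f²/(N·c) + f = 331²/(7.1 × 0.018) + 331 = 109561/0.1278 + 331 ≈ 857615.8 mm ≈ 857.6 m.
Near limit Dn = s·(H − f)/(H + s − 2f) = 579000 × (857615.8 − 331) / (857615.8 + 579000 − 2 × 331) = 579000 × 857284.8 / 1435953.8 ≈ 345671 mm.
Far limit Df = s·(H − f)/(H − s) = 579000 × (857615.8 − 331) / (857615.8 − 579000) = 579000 × 857284.8 / 278615.8 ≈ 1781550 mm.
Depth of field = Df − Dn = 1781550 − 345671 ≈ 1435879 mm ≈ 1440 m.

1440 m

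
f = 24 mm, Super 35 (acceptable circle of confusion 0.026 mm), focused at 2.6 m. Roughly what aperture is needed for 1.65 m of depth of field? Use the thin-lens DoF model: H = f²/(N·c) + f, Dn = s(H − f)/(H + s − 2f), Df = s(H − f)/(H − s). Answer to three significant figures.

f/2.50

Write h = H − f = f²/(N·c). The thin-lens limits are Dn = s·h/(h + (s−f)) and Df = s·h/(h − (s−f)), so DoF = Df − Dn = 2·s·(s−f)·h / (h² − (s−f)²).
That is a quadratic in h: DoF·h² − 2·s·(s−f)·h − DoF·(s−f)² = 0 ⇒ h = (s−f)·(s + √(s² + DoF²)) / DoF = 2576 × (2600 + √(2600² + 1650²)) / 1650 = 2576 × (2600 + 3079.37) / 1650 ≈ 8866.7 mm.
Then N = f²/(c·h) = 24² / (0.026 × 8866.7) = 576 / 230.53 ≈ 2.50.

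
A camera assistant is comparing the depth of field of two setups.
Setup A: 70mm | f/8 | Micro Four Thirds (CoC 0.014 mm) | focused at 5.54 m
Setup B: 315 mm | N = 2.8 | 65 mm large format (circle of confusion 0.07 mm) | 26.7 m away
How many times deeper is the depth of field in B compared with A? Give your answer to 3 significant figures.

1.98

Setup A: H = 70²/(8×0.014) + 70 ≈ 43820.0 mm; DoF = Df − Dn = 6331.6 − 4924.3 ≈ 1407.3 mm.
Setup B: H = 315²/(2.8×0.07) + 315 ≈ 506565.0 mm; DoF = Df − Dn = 28168.1 − 25377.4 ≈ 2790.7 mm.
Ratio = 2790.7 / 1407.3 ≈ 1.98.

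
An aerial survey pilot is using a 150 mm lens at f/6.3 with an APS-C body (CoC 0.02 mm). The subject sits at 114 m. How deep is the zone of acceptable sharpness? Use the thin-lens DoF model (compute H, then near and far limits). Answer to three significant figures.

245 m

Hyperfocal distance H = f²/(N·c) + f = 150²/(6.3 × 0.02) + 150 = 22500/0.126 + 150 ≈ 178721.4 mm ≈ 178.7 m.
Near limit Dn = s·(H − f)/(H + s − 2f) = 114000 × (178721.4 − 150) / (178721.4 + 114000 − 2 × 150) = 114000 × 178571.4 / 292421.4 ≈ 69616 mm.
Far limit Df = s·(H − f)/(H − s) = 114000 × (178721.4 − 150) / (178721.4 − 114000) = 114000 × 178571.4 / 64721.4 ≈ 314535 mm.
Depth of field = Df − Dn = 314535 − 69616 ≈ 244919 mm ≈ 245 m.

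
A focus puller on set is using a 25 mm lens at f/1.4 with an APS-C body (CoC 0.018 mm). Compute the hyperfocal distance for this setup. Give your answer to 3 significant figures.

Hyperfocal distance H = f²/(N·c) + f = 25²/(1.4 × 0.018) + 25 = 625/0.0252 + 25 ≈ 24826.6 mm ≈ 24.8 m.

24.8 m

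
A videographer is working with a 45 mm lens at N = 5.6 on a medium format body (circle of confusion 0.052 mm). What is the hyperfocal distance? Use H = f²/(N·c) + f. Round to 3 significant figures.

7.00 m

Hyperfocal distance H = f²/(N·c) + f = 45²/(5.6 × 0.052) + 45 = 2025/0.2912 + 45 ≈ 6999.0 mm ≈ 7.00 m.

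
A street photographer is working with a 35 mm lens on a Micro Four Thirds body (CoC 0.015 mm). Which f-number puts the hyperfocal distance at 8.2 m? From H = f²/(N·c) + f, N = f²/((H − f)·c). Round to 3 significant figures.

Rearrange H = f²/(N·c) + f for N: N = f² / ((H − f)·c).
N = 35² / ((8200 − 35) × 0.015) = 1225 / 122.5 ≈ 10.

f/10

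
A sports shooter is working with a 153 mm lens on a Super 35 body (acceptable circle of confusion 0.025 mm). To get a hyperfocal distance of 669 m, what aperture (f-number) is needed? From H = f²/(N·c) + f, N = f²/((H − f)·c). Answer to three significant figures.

f/1.40

Rearrange H = f²/(N·c) + f for N: N = f² / ((H − f)·c).
N = 153² / ((669000 − 153) × 0.025) = 23409 / 16721 ≈ 1.40.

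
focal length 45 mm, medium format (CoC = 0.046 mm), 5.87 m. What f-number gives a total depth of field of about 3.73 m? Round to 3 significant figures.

f/2.20

Write h = H − f = f²/(N·c). The thin-lens limits are Dn = s·h/(h + (s−f)) and Df = s·h/(h − (s−f)), so DoF = Df − Dn = 2·s·(s−f)·h / (h² − (s−f)²).
That is a quadratic in h: DoF·h² − 2·s·(s−f)·h − DoF·(s−f)² = 0 ⇒ h = (s−f)·(s + √(s² + DoF²)) / DoF = 5825 × (5870 + √(5870² + 3730²)) / 3730 = 5825 × (5870 + 6954.84) / 3730 ≈ 20028 mm.
Then N = f²/(c·h) = 45² / (0.046 × 20028) = 2025 / 921.29 ≈ 2.20.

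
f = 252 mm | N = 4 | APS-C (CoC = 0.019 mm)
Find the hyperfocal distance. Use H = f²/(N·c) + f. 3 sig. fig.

836 m

Hyperfocal distance H = f²/(N·c) + f = 252²/(4 × 0.019) + 252 = 63504/0.076 + 252 ≈ 835830.9 mm ≈ 836 m.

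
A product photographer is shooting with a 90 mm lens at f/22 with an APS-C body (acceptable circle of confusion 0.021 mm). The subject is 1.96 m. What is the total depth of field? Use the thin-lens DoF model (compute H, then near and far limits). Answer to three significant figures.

Hyperfocal distance H = f²/(N·c) + f = 90²/(22 × 0.021) + 90 = 8100/0.462 + 90 ≈ 17622.5 mm ≈ 17.62 m.
Near limit Dn = s·(H − f)/(H + s − 2f) = 1960 × (17622.5 − 90) / (17622.5 + 1960 − 2 × 90) = 1960 × 17532.5 / 19402.5 ≈ 1771.10 mm.
Far limit Df = s·(H − f)/(H − s) = 1960 × (17622.5 − 90) / (17622.5 − 1960) = 1960 × 17532.5 / 15662.5 ≈ 2194.01 mm.
Depth of field = Df − Dn = 2194.01 − 1771.10 ≈ 422.91 mm.

423 mm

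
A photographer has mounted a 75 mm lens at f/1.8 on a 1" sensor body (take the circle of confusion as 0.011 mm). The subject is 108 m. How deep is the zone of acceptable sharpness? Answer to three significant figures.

95.9 m

Hyperfocal distance H = f²/(N·c) + f = 75²/(1.8 × 0.011) + 75 = 5625/0.0198 + 75 ≈ 284165.9 mm ≈ 284.2 m.
Near limit Dn = s·(H − f)/(H + s − 2f) = 108000 × (284165.9 − 75) / (284165.9 + 108000 − 2 × 75) = 108000 × 284090.9 / 392015.9 ≈ 78267 mm.
Far limit Df = s·(H − f)/(H − s) = 108000 × (284165.9 − 75) / (284165.9 − 108000) = 108000 × 284090.9 / 176165.9 ≈ 174164 mm.
Depth of field = Df − Dn = 174164 − 78267 ≈ 95897 mm ≈ 95.9 m.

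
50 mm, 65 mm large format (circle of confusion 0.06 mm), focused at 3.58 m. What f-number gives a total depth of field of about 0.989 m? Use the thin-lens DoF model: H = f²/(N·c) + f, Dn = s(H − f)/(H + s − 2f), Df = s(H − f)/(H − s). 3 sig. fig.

f/1.60

Write h = H − f = f²/(N·c). The thin-lens limits are Dn = s·h/(h + (s−f)) and Df = s·h/(h − (s−f)), so DoF = Df − Dn = 2·s·(s−f)·h / (h² − (s−f)²).
That is a quadratic in h: DoF·h² − 2·s·(s−f)·h − DoF·(s−f)² = 0 ⇒ h = (s−f)·(s + √(s² + DoF²)) / DoF = 3530 × (3580 + √(3580² + 989²)) / 989 = 3530 × (3580 + 3714.10) / 989 ≈ 26035 mm.
Then N = f²/(c·h) = 50² / (0.06 × 26035) = 2500 / 1562.1 ≈ 1.60.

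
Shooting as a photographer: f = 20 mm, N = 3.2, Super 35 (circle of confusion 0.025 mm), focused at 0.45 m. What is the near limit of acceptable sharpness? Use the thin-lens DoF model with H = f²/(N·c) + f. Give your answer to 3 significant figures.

414 mm

Hyperfocal distance H = f²/(N·c) + f = 20²/(3.2 × 0.025) + 20 = 400/0.08 + 20 ≈ 5020.0 mm ≈ 5.020 m.
Near limit Dn = s·(H − f)/(H + s − 2f) = 450 × (5020.0 − 20) / (5020.0 + 450 − 2 × 20) = 450 × 5000.0 / 5430.0 ≈ 414.36 mm.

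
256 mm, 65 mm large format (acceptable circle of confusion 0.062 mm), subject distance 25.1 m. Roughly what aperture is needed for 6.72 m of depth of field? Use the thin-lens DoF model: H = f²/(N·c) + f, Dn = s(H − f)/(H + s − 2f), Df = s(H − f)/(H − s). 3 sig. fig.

Write h = H − f = f²/(N·c). The thin-lens limits are Dn = s·h/(h + (s−f)) and Df = s·h/(h − (s−f)), so DoF = Df − Dn = 2·s·(s−f)·h / (h² − (s−f)²).
That is a quadratic in h: DoF·h² − 2·s·(s−f)·h − DoF·(s−f)² = 0 ⇒ h = (s−f)·(s + √(s² + DoF²)) / DoF = 24844 × (25100 + √(25100² + 6720²)) / 6720 = 24844 × (25100 + 25984.0) / 6720 ≈ 188859 mm.
Then N = f²/(c·h) = 256² / (0.062 × 188859) = 65536 / 11709 ≈ 5.60.

f/5.60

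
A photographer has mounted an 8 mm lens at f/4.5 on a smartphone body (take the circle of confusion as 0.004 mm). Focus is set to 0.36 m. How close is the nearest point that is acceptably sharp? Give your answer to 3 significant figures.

328 mm

Hyperfocal distance H = f²/(N·c) + f = 8²/(4.5 × 0.004) + 8 = 64/0.018 + 8 ≈ 3563.6 mm ≈ 3.564 m.
Near limit Dn = s·(H − f)/(H + s − 2f) = 360 × (3563.6 − 8) / (3563.6 + 360 − 2 × 8) = 360 × 3555.6 / 3907.6 ≈ 327.57 mm.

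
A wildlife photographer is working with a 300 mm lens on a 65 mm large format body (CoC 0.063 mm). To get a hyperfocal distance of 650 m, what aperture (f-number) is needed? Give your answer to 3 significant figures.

Rearrange H = f²/(N·c) + f for N: N = f² / ((H − f)·c).
N = 300² / ((650000 − 300) × 0.063) = 90000 / 40931 ≈ 2.20.

f/2.20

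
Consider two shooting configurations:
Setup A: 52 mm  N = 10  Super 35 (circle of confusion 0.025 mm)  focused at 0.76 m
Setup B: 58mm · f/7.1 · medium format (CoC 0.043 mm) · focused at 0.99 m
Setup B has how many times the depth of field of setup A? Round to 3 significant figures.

Setup A: H = 52²/(10×0.025) + 52 ≈ 10868.0 mm; DoF = Df − Dn = 813.233 − 713.308 ≈ 99.925 mm.
Setup B: H = 58²/(7.1×0.043) + 58 ≈ 11076.7 mm; DoF = Df − Dn = 1081.48 − 912.79 ≈ 168.69 mm.
Ratio = 168.69 / 99.925 ≈ 1.69.

1.69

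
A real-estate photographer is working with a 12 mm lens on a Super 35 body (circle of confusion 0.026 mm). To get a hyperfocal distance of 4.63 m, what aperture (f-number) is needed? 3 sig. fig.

Rearrange H = f²/(N·c) + f for N: N = f² / ((H − f)·c).
N = 12² / ((4630 − 12) × 0.026) = 144 / 120.1 ≈ 1.20.

f/1.20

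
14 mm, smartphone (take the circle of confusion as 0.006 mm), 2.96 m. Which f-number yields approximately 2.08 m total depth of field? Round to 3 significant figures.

f/3.51

Write h = H − f = f²/(N·c). The thin-lens limits are Dn = s·h/(h + (s−f)) and Df = s·h/(h − (s−f)), so DoF = Df − Dn = 2·s·(s−f)·h / (h² − (s−f)²).
That is a quadratic in h: DoF·h² − 2·s·(s−f)·h − DoF·(s−f)² = 0 ⇒ h = (s−f)·(s + √(s² + DoF²)) / DoF = 2946 × (2960 + √(2960² + 2080²)) / 2080 = 2946 × (2960 + 3617.73) / 2080 ≈ 9316.3 mm.
Then N = f²/(c·h) = 14² / (0.006 × 9316.3) = 196 / 55.898 ≈ 3.51.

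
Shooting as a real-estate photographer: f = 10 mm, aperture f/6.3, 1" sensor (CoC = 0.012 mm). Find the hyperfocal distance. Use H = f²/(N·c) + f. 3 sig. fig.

1.33 m

Hyperfocal distance H = f²/(N·c) + f = 10²/(6.3 × 0.012) + 10 = 100/0.0756 + 10 ≈ 1332.8 mm ≈ 1.33 m.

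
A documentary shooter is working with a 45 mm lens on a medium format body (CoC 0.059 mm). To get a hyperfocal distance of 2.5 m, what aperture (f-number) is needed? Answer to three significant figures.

f/14

Rearrange H = f²/(N·c) + f for N: N = f² / ((H − f)·c).
N = 45² / ((2500 − 45) × 0.059) = 2025 / 144.8 ≈ 14.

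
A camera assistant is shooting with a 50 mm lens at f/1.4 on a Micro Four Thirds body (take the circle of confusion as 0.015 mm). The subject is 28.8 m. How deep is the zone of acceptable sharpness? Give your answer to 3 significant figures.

14.8 m

Hyperfocal distance H = f²/(N·c) + f = 50²/(1.4 × 0.015) + 50 = 2500/0.021 + 50 ≈ 119097.6 mm ≈ 119.1 m.
Near limit Dn = s·(H − f)/(H + s − 2f) = 28800 × (119097.6 − 50) / (119097.6 + 28800 − 2 × 50) = 28800 × 119047.6 / 147797.6 ≈ 23198 mm.
Far limit Df = s·(H − f)/(H − s) = 28800 × (119097.6 − 50) / (119097.6 − 28800) = 28800 × 119047.6 / 90297.6 ≈ 37970 mm.
Depth of field = Df − Dn = 37970 − 23198 ≈ 14772 mm ≈ 14.8 m.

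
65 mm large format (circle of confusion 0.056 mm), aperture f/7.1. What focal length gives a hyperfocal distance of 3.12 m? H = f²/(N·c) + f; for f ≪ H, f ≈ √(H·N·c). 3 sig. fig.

From H = f²/(N·c) + f, with f ≪ H: f ≈ √(H·N·c) = √(3120 × 7.1 × 0.056) = √1240.5 ≈ 35.22 mm.
Exact: f² + N·c·f − N·c·H = 0 ⇒ f = (−N·c + √((N·c)² + 4·N·c·H))/2 = (−0.3976 + √4962.2)/2 ≈ 35.023 mm ≈ 35.0 mm.

35.0 mm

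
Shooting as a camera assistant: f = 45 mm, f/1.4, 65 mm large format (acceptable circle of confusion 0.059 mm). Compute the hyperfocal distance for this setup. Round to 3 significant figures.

Hyperfocal distance H = f²/(N·c) + f = 45²/(1.4 × 0.059) + 45 = 2025/0.0826 + 45 ≈ 24560.7 mm ≈ 24.6 m.

24.6 m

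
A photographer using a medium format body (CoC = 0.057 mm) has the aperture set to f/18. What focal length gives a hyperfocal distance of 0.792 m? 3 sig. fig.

28.0 mm

From H = f²/(N·c) + f, with f ≪ H: f ≈ √(H·N·c) = √(792 × 18 × 0.057) = √812.59 ≈ 28.51 mm.
Exact: f² + N·c·f − N·c·H = 0 ⇒ f = (−N·c + √((N·c)² + 4·N·c·H))/2 = (−1.026 + √3251.4)/2 ≈ 27.998 mm ≈ 28.0 mm.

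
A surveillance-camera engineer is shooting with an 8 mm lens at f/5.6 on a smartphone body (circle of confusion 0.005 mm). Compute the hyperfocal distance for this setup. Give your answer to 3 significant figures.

Hyperfocal distance H = f²/(N·c) + f = 8²/(5.6 × 0.005) + 8 = 64/0.028 + 8 ≈ 2293.7 mm ≈ 2.29 m.

2.29 m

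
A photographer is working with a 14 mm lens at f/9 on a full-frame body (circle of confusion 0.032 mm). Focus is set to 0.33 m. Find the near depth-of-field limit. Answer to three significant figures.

225 mm

Hyperfocal distance H = f²/(N·c) + f = 14²/(9 × 0.032) + 14 = 196/0.288 + 14 ≈ 694.6 mm ≈ 0.695 m.
Near limit Dn = s·(H − f)/(H + s − 2f) = 330 × (694.6 − 14) / (694.6 + 330 − 2 × 14) = 330 × 680.6 / 996.6 ≈ 225.36 mm.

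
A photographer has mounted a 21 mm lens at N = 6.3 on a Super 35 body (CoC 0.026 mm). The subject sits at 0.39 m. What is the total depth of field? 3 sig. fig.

Hyperfocal distance H = f²/(N·c) + f = 21²/(6.3 × 0.026) + 21 = 441/0.1638 + 21 ≈ 2713.3 mm ≈ 2.713 m.
Near limit Dn = s·(H − f)/(H + s − 2f) = 390 × (2713.3 − 21) / (2713.3 + 390 − 2 × 21) = 390 × 2692.3 / 3061.3 ≈ 342.99 mm.
Far limit Df = s·(H − f)/(H − s) = 390 × (2713.3 − 21) / (2713.3 − 390) = 390 × 2692.3 / 2323.3 ≈ 451.94 mm.
Depth of field = Df − Dn = 451.94 − 342.99 ≈ 108.95 mm.

109 mm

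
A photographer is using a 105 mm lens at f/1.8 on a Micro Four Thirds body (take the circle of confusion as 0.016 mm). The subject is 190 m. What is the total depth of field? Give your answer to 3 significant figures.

Hyperfocal distance H = f²/(N·c) + f = 105²/(1.8 × 0.016) + 105 = 11025/0.0288 + 105 ≈ 382917.5 mm ≈ 382.9 m.
Near limit Dn = s·(H − f)/(H + s − 2f) = 190000 × (382917.5 − 105) / (382917.5 + 190000 − 2 × 105) = 190000 × 382812.5 / 572707.5 ≈ 127001 mm.
Far limit Df = s·(H − f)/(H − s) = 190000 × (382917.5 − 105) / (382917.5 − 190000) = 190000 × 382812.5 / 192917.5 ≈ 377023 mm.
Depth of field = Df − Dn = 377023 − 127001 ≈ 250022 mm ≈ 250 m.

250 m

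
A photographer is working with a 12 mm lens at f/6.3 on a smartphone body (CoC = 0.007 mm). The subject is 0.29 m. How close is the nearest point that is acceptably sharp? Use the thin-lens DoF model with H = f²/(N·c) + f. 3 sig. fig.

Hyperfocal distance H = f²/(N·c) + f = 12²/(6.3 × 0.007) + 12 = 144/0.0441 + 12 ≈ 3277.3 mm ≈ 3.277 m.
Near limit Dn = s·(H − f)/(H + s − 2f) = 290 × (3277.3 − 12) / (3277.3 + 290 − 2 × 12) = 290 × 3265.3 / 3543.3 ≈ 267.25 mm.

267 mm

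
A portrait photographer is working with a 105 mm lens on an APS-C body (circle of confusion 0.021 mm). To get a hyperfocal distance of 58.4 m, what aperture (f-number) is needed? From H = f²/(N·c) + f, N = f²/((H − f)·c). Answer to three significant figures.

f/9.01

Rearrange H = f²/(N·c) + f for N: N = f² / ((H − f)·c).
N = 105² / ((58400 − 105) × 0.021) = 11025 / 1224 ≈ 9.01.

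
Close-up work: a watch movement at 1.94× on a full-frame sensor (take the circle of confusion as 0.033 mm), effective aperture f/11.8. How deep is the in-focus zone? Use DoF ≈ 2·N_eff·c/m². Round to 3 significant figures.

At magnification m, DoF ≈ 2·N_eff·c/m² = 2 × 11.8 × 0.033 / 1.94² = 0.7788 / 3.764 ≈ 0.207 mm.

0.207 mm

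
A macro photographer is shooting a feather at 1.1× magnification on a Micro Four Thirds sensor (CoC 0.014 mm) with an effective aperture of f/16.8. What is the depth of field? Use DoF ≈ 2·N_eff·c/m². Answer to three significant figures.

At magnification m, DoF ≈ 2·N_eff·c/m² = 2 × 16.8 × 0.014 / 1.1² = 0.4704 / 1.21 ≈ 0.389 mm.

0.389 mm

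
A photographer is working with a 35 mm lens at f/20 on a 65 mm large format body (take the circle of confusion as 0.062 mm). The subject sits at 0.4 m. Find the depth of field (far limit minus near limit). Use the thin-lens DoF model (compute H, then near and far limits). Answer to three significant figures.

342 mm

Hyperfocal distance H = f²/(N·c) + f = 35²/(20 × 0.062) + 35 = 1225/1.24 + 35 ≈ 1022.9 mm ≈ 1.023 m.
Near limit Dn = s·(H − f)/(H + s − 2f) = 400 × (1022.9 − 35) / (1022.9 + 400 − 2 × 35) = 400 × 987.9 / 1352.9 ≈ 292.08 mm.
Far limit Df = s·(H − f)/(H − s) = 400 × (1022.9 − 35) / (1022.9 − 400) = 400 × 987.9 / 622.9 ≈ 634.39 mm.
Depth of field = Df − Dn = 634.39 − 292.08 ≈ 342.31 mm.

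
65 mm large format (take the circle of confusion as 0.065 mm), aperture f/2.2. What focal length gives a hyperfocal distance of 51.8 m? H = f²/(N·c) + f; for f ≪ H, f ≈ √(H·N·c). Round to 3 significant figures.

86.0 mm

From H = f²/(N·c) + f, with f ≪ H: f ≈ √(H·N·c) = √(51800 × 2.2 × 0.065) = √7407.4 ≈ 86.07 mm.
Exact: f² + N·c·f − N·c·H = 0 ⇒ f = (−N·c + √((N·c)² + 4·N·c·H))/2 = (−0.143 + √29630)/2 ≈ 85.995 mm ≈ 86.0 mm.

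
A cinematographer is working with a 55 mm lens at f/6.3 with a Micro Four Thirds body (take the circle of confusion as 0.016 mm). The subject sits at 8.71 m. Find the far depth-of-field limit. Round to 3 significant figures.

Hyperfocal distance H = f²/(N·c) + f = 55²/(6.3 × 0.016) + 55 = 3025/0.1008 + 55 ≈ 30064.9 mm ≈ 30.06 m.
Far limit Df = s·(H − f)/(H − s) = 8710 × (30064.9 − 55) / (30064.9 − 8710) = 8710 × 30009.9 / 21354.9 ≈ 12240 mm ≈ 12.2 m.

12.2 m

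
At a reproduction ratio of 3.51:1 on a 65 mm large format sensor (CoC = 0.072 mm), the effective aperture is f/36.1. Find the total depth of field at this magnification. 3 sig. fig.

At magnification m, DoF ≈ 2·N_eff·c/m² = 2 × 36.1 × 0.072 / 3.51² = 5.198 / 12.32 ≈ 0.422 mm.

0.422 mm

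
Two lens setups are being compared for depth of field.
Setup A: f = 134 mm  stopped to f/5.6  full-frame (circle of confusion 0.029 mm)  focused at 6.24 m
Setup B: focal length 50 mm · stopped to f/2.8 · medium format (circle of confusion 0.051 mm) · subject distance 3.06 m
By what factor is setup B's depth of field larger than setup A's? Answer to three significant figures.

Setup A: H = 134²/(5.6×0.029) + 134 ≈ 110700.5 mm; DoF = Df − Dn = 6604.74 − 5913.43 ≈ 691.31 mm.
Setup B: H = 50²/(2.8×0.051) + 50 ≈ 17557.0 mm; DoF = Df − Dn = 3695.3 − 2611.1 ≈ 1084.2 mm.
Ratio = 1084.2 / 691.31 ≈ 1.57.

1.57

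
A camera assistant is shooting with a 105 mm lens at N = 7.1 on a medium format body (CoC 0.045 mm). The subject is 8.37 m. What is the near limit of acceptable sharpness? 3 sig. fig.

Hyperfocal distance H = f²/(N·c) + f = 105²/(7.1 × 0.045) + 105 = 11025/0.3195 + 105 ≈ 34612.0 mm ≈ 34.61 m.
Near limit Dn = s·(H − f)/(H + s − 2f) = 8370 × (34612.0 − 105) / (34612.0 + 8370 − 2 × 105) = 8370 × 34507.0 / 42772.0 ≈ 6752.6 mm ≈ 6.75 m.

6.75 m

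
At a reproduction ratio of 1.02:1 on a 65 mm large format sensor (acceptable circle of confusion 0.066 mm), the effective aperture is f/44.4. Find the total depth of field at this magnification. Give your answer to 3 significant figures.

5.63 mm

At magnification m, DoF ≈ 2·N_eff·c/m² = 2 × 44.4 × 0.066 / 1.02² = 5.861 / 1.04 ≈ 5.63 mm.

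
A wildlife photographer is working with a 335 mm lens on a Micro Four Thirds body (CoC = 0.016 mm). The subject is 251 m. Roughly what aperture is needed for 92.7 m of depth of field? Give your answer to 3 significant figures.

f/5

Write h = H − f = f²/(N·c). The thin-lens limits are Dn = s·h/(h + (s−f)) and Df = s·h/(h − (s−f)), so DoF = Df − Dn = 2·s·(s−f)·h / (h² − (s−f)²).
That is a quadratic in h: DoF·h² − 2·s·(s−f)·h − DoF·(s−f)² = 0 ⇒ h = (s−f)·(s + √(s² + DoF²)) / DoF = 250665 × (251000 + √(251000² + 92700²)) / 92700 = 250665 × (251000 + 267571) / 92700 ≈ 1402240 mm.
Then N = f²/(c·h) = 335² / (0.016 × 1402240) = 112225 / 22436 ≈ 5.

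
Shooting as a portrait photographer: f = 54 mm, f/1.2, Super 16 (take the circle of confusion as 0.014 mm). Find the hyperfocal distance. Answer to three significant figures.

174 m

Hyperfocal distance H = f²/(N·c) + f = 54²/(1.2 × 0.014) + 54 = 2916/0.0168 + 54 ≈ 173625.4 mm ≈ 174 m.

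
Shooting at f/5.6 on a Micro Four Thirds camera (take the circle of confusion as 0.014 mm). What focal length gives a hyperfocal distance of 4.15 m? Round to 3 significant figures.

From H = f²/(N·c) + f, with f ≪ H: f ≈ √(H·N·c) = √(4150 × 5.6 × 0.014) = √325.36 ≈ 18.04 mm.
The +f correction barely moves this — solving exactly, f² + N·c·f − N·c·H = 0 ⇒ f = (−N·c + √((N·c)² + 4·N·c·H))/2 = (−0.0784 + √1301.4)/2 ≈ 17.999 mm, so f ≈ 18.0 mm.

18.0 mm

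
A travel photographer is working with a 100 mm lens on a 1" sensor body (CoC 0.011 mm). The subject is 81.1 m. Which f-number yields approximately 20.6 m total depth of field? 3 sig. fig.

Write h = H − f = f²/(N·c). The thin-lens limits are Dn = s·h/(h + (s−f)) and Df = s·h/(h − (s−f)), so DoF = Df − Dn = 2·s·(s−f)·h / (h² − (s−f)²).
That is a quadratic in h: DoF·h² − 2·s·(s−f)·h − DoF·(s−f)² = 0 ⇒ h = (s−f)·(s + √(s² + DoF²)) / DoF = 81000 × (81100 + √(81100² + 20600²)) / 20600 = 81000 × (81100 + 83675.4) / 20600 ≈ 647903 mm.
Then N = f²/(c·h) = 100² / (0.011 × 647903) = 10000 / 7126.9 ≈ 1.40.

f/1.40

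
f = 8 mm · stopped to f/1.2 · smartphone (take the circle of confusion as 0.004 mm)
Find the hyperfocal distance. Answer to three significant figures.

Hyperfocal distance H = f²/(N·c) + f = 8²/(1.2 × 0.004) + 8 = 64/0.0048 + 8 ≈ 13341.3 mm ≈ 13.3 m.

13.3 m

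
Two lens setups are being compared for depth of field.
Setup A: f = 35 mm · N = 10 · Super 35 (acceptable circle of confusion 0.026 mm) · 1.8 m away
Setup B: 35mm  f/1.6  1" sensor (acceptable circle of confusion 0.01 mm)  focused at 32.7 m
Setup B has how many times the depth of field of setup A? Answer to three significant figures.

Setup A: H = 35²/(10×0.026) + 35 ≈ 4746.5 mm; DoF = Df − Dn = 2878.2 − 1309.5 ≈ 1568.7 mm.
Setup B: H = 35²/(1.6×0.01) + 35 ≈ 76597.5 mm; DoF = Df − Dn = 57033 − 22921 ≈ 34112 mm.
Ratio = 34112 / 1568.7 ≈ 21.7.

21.7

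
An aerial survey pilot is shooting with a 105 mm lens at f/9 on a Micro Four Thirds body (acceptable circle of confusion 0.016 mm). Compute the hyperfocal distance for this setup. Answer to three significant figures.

76.7 m

Hyperfocal distance H = f²/(N·c) + f = 105²/(9 × 0.016) + 105 = 11025/0.144 + 105 ≈ 76667.5 mm ≈ 76.7 m.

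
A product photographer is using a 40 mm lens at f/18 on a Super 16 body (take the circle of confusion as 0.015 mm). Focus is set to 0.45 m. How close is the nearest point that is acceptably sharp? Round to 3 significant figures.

Hyperfocal distance H = f²/(N·c) + f = 40²/(18 × 0.015) + 40 = 1600/0.27 + 40 ≈ 5965.9 mm ≈ 5.966 m.
Near limit Dn = s·(H − f)/(H + s − 2f) = 450 × (5965.9 − 40) / (5965.9 + 450 − 2 × 40) = 450 × 5925.9 / 6335.9 ≈ 420.88 mm.

421 mm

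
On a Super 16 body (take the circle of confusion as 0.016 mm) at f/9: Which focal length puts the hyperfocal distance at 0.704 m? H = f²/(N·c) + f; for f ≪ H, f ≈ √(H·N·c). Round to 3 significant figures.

From H = f²/(N·c) + f, with f ≪ H: f ≈ √(H·N·c) = √(704 × 9 × 0.016) = √101.38 ≈ 10.07 mm.
Exact: f² + N·c·f − N·c·H = 0 ⇒ f = (−N·c + √((N·c)² + 4·N·c·H))/2 = (−0.144 + √405.52)/2 ≈ 9.9968 mm ≈ 10.0 mm.

10.0 mm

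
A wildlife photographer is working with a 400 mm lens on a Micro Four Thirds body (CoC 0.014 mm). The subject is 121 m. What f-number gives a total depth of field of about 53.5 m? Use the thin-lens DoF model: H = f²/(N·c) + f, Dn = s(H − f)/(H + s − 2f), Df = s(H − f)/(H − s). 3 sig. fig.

f/20

Write h = H − f = f²/(N·c). The thin-lens limits are Dn = s·h/(h + (s−f)) and Df = s·h/(h − (s−f)), so DoF = Df − Dn = 2·s·(s−f)·h / (h² − (s−f)²).
That is a quadratic in h: DoF·h² − 2·s·(s−f)·h − DoF·(s−f)² = 0 ⇒ h = (s−f)·(s + √(s² + DoF²)) / DoF = 120600 × (121000 + √(121000² + 53500²)) / 53500 = 120600 × (121000 + 132300) / 53500 ≈ 570990 mm.
Then N = f²/(c·h) = 400² / (0.014 × 570990) = 160000 / 7993.9 ≈ 20.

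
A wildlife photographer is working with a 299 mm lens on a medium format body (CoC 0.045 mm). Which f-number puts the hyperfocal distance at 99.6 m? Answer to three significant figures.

f/20

Rearrange H = f²/(N·c) + f for N: N = f² / ((H − f)·c).
N = 299² / ((99600 − 299) × 0.045) = 89401 / 4469 ≈ 20.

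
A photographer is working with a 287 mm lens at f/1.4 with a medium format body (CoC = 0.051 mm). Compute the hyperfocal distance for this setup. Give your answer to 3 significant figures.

Hyperfocal distance H = f²/(N·c) + f = 287²/(1.4 × 0.051) + 287 = 82369/0.0714 + 287 ≈ 1153914.5 mm ≈ 1150 m.

1150 m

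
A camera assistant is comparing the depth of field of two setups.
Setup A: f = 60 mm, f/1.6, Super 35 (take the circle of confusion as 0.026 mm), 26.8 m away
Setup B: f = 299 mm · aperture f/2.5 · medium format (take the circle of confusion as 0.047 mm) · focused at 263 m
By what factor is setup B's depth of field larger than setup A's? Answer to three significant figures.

11.3

Setup A: H = 60²/(1.6×0.026) + 60 ≈ 86598.5 mm; DoF = Df − Dn = 38784 − 20474 ≈ 18310 mm.
Setup B: H = 299²/(2.5×0.047) + 299 ≈ 761158.6 mm; DoF = Df − Dn = 401692 − 195500 ≈ 206192 mm.
Ratio = 206192 / 18310 ≈ 11.3.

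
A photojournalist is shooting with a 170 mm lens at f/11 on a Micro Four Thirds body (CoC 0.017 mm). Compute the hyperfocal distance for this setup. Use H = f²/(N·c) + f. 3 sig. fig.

Hyperfocal distance H = f²/(N·c) + f = 170²/(11 × 0.017) + 170 = 28900/0.187 + 170 ≈ 154715.5 mm ≈ 155 m.

155 m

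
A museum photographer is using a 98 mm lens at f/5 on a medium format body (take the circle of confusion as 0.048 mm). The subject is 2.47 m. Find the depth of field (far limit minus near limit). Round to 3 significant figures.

294 mm

Hyperfocal distance H = f²/(N·c) + f = 98²/(5 × 0.048) + 98 = 9604/0.24 + 98 ≈ 40114.7 mm ≈ 40.11 m.
Near limit Dn = s·(H − f)/(H + s − 2f) = 2470 × (40114.7 − 98) / (40114.7 + 2470 − 2 × 98) = 2470 × 40016.7 / 42388.7 ≈ 2331.78 mm.
Far limit Df = s·(H − f)/(H − s) = 2470 × (40114.7 − 98) / (40114.7 − 2470) = 2470 × 40016.7 / 37644.7 ≈ 2625.64 mm.
Depth of field = Df − Dn = 2625.64 − 2331.78 ≈ 293.86 mm.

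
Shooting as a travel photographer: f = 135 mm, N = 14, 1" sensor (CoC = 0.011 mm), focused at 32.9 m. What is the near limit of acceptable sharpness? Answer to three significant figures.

25.8 m

Hyperfocal distance H = f²/(N·c) + f = 135²/(14 × 0.011) + 135 = 18225/0.154 + 135 ≈ 118479.2 mm ≈ 118.5 m.
Near limit Dn = s·(H − f)/(H + s − 2f) = 32900 × (118479.2 − 135) / (118479.2 + 32900 − 2 × 135) = 32900 × 118344.2 / 151109.2 ≈ 25766 mm ≈ 25.8 m.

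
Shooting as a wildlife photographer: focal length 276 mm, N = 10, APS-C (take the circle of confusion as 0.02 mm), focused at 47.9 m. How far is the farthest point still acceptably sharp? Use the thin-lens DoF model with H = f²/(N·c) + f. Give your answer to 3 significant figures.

54.7 m

Hyperfocal distance H = f²/(N·c) + f = 276²/(10 × 0.02) + 276 = 76176/0.2 + 276 ≈ 381156.0 mm ≈ 381.2 m.
Far limit Df = s·(H − f)/(H − s) = 47900 × (381156.0 − 276) / (381156.0 − 47900) = 47900 × 380880.0 / 333256.0 ≈ 54745 mm ≈ 54.7 m.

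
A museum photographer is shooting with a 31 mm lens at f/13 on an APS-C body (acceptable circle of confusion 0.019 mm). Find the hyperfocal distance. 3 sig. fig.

Hyperfocal distance H = f²/(N·c) + f = 31²/(13 × 0.019) + 31 = 961/0.247 + 31 ≈ 3921.7 mm ≈ 3.92 m.

3.92 m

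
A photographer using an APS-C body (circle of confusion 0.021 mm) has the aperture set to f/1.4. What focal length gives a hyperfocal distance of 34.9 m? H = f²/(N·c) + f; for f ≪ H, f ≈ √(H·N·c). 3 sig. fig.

32.0 mm

From H = f²/(N·c) + f, with f ≪ H: f ≈ √(H·N·c) = √(34900 × 1.4 × 0.021) = √1026.1 ≈ 32.03 mm.
The +f correction barely moves this — solving exactly, f² + N·c·f − N·c·H = 0 ⇒ f = (−N·c + √((N·c)² + 4·N·c·H))/2 = (−0.0294 + √4104.2)/2 ≈ 32.017 mm, so f ≈ 32.0 mm.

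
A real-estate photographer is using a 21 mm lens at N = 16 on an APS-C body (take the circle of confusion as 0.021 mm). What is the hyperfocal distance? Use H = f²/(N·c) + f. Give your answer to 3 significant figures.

1.33 m

Hyperfocal distance H = f²/(N·c) + f = 21²/(16 × 0.021) + 21 = 441/0.336 + 21 ≈ 1333.5 mm ≈ 1.33 m.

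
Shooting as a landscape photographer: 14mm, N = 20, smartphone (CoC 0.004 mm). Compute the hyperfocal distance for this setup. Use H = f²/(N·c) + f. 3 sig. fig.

2.46 m

Hyperfocal distance H = f²/(N·c) + f = 14²/(20 × 0.004) + 14 = 196/0.08 + 14 ≈ 2464.0 mm ≈ 2.46 m.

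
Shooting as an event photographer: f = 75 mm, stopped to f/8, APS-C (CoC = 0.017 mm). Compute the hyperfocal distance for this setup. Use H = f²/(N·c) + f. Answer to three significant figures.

41.4 m

Hyperfocal distance H = f²/(N·c) + f = 75²/(8 × 0.017) + 75 = 5625/0.136 + 75 ≈ 41435.3 mm ≈ 41.4 m.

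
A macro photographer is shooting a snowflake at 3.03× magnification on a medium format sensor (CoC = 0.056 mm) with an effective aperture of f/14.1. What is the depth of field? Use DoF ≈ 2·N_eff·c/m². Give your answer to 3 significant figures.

0.172 mm

At magnification m, DoF ≈ 2·N_eff·c/m² = 2 × 14.1 × 0.056 / 3.03² = 1.579 / 9.181 ≈ 0.172 mm.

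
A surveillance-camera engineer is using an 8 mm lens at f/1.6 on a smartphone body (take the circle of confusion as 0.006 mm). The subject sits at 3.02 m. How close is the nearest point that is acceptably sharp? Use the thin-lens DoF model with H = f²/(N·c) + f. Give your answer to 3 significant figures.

Hyperfocal distance H = f²/(N·c) + f = 8²/(1.6 × 0.006) + 8 = 64/0.0096 + 8 ≈ 6674.7 mm ≈ 6.675 m.
Near limit Dn = s·(H − f)/(H + s − 2f) = 3020 × (6674.7 − 8) / (6674.7 + 3020 − 2 × 8) = 3020 × 6666.7 / 9678.7 ≈ 2080.2 mm ≈ 2.08 m.

2.08 m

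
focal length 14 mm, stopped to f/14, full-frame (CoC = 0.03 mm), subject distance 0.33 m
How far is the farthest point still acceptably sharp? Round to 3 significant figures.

1.02 m

Hyperfocal distance H = f²/(N·c) + f = 14²/(14 × 0.03) + 14 = 196/0.42 + 14 ≈ 480.7 mm ≈ 0.481 m.
Far limit Df = s·(H − f)/(H − s) = 330 × (480.7 − 14) / (480.7 − 330) = 330 × 466.7 / 150.7 ≈ 1022.1 mm ≈ 1.02 m.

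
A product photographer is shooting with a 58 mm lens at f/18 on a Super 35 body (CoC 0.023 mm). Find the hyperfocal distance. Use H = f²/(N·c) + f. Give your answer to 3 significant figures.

8.18 m

Hyperfocal distance H = f²/(N·c) + f = 58²/(18 × 0.023) + 58 = 3364/0.414 + 58 ≈ 8183.6 mm ≈ 8.18 m.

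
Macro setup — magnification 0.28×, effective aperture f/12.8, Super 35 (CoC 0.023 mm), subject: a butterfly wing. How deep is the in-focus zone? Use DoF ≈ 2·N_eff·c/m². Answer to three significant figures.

7.51 mm

At magnification m, DoF ≈ 2·N_eff·c/m² = 2 × 12.8 × 0.023 / 0.28² = 0.5888 / 0.0784 ≈ 7.51 mm.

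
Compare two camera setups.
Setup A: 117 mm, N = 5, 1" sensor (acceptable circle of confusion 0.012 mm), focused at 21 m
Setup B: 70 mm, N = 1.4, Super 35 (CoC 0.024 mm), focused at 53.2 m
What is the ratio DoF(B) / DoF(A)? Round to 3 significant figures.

11.5

Setup A: H = 117²/(5×0.012) + 117 ≈ 228267.0 mm; DoF = Df − Dn = 23115.8 − 19239.0 ≈ 3876.8 mm.
Setup B: H = 70²/(1.4×0.024) + 70 ≈ 145903.3 mm; DoF = Df − Dn = 83690 − 38994 ≈ 44696 mm.
Ratio = 44696 / 3876.8 ≈ 11.5.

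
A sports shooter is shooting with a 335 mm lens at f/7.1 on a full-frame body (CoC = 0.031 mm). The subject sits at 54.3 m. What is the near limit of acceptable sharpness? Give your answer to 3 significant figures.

49.1 m

Hyperfocal distance H = f²/(N·c) + f = 335²/(7.1 × 0.031) + 335 = 112225/0.2201 + 335 ≈ 510216.9 mm ≈ 510.2 m.
Near limit Dn = s·(H − f)/(H + s − 2f) = 54300 × (510216.9 − 335) / (510216.9 + 54300 − 2 × 335) = 54300 × 509881.9 / 563846.9 ≈ 49103 mm ≈ 49.1 m.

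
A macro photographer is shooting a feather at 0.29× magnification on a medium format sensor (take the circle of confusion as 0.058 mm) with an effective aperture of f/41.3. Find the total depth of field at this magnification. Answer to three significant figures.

At magnification m, DoF ≈ 2·N_eff·c/m² = 2 × 41.3 × 0.058 / 0.29² = 4.791 / 0.0841 ≈ 57 mm.

57.0 mm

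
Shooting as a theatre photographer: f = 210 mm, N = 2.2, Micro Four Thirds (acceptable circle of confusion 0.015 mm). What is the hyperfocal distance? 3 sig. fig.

Hyperfocal distance H = f²/(N·c) + f = 210²/(2.2 × 0.015) + 210 = 44100/0.033 + 210 ≈ 1336573.6 mm ≈ 1340 m.

1340 m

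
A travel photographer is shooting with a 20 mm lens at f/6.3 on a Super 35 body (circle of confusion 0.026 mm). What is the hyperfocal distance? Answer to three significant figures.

Hyperfocal distance H = f²/(N·c) + f = 20²/(6.3 × 0.026) + 20 = 400/0.1638 + 20 ≈ 2462.0 mm ≈ 2.46 m.

2.46 m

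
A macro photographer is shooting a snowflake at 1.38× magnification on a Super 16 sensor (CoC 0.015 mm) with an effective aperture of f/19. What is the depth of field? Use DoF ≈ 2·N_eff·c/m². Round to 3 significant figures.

At magnification m, DoF ≈ 2·N_eff·c/m² = 2 × 19 × 0.015 / 1.38² = 0.57 / 1.904 ≈ 0.299 mm.

0.299 mm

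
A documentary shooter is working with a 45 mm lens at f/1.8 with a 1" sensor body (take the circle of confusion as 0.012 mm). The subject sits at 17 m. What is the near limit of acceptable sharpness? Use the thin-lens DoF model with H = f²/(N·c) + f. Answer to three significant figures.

14.4 m

Hyperfocal distance H = f²/(N·c) + f = 45²/(1.8 × 0.012) + 45 = 2025/0.0216 + 45 ≈ 93795.0 mm ≈ 93.80 m.
Near limit Dn = s·(H − f)/(H + s − 2f) = 17000 × (93795.0 − 45) / (93795.0 + 17000 − 2 × 45) = 17000 × 93750.0 / 110705.0 ≈ 14396 mm ≈ 14.4 m.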